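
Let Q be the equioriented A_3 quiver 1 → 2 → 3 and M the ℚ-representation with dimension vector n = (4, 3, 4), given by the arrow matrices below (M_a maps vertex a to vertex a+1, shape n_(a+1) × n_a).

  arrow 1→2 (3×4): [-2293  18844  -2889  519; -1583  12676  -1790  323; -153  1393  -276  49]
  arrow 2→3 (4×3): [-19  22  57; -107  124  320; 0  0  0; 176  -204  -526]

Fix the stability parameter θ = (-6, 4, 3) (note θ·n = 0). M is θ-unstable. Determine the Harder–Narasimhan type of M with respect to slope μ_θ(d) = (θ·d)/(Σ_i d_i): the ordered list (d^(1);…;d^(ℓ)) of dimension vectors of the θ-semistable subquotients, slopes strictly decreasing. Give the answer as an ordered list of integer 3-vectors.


Interval decomposition of M: I[1,1], I[1,2], I[1,3]^2, I[3,3]^2.
HN type (ℓ=4): μ^(1)=4; μ^(2)=7/2; μ^(3)=3; μ^(4)=-6

((0, 1, 0); (0, 2, 2); (0, 0, 2); (4, 0, 0))


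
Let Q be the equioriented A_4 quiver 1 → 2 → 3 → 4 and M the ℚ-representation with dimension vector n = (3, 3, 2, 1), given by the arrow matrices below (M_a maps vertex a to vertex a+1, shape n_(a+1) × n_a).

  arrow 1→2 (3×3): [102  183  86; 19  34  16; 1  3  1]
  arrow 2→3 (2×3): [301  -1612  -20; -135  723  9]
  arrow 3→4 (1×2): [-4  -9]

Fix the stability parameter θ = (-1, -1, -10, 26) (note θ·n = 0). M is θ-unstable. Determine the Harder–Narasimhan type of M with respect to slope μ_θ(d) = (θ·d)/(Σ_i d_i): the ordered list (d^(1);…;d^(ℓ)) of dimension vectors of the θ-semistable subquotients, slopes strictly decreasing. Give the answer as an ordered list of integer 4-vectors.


Interval decomposition of M: I[1,2], I[1,3], I[1,4].
HN type (ℓ=3): μ^(1)=26; μ^(2)=-1; μ^(3)=-4

((0, 0, 0, 1); (1, 1, 0, 0); (2, 2, 2, 0))


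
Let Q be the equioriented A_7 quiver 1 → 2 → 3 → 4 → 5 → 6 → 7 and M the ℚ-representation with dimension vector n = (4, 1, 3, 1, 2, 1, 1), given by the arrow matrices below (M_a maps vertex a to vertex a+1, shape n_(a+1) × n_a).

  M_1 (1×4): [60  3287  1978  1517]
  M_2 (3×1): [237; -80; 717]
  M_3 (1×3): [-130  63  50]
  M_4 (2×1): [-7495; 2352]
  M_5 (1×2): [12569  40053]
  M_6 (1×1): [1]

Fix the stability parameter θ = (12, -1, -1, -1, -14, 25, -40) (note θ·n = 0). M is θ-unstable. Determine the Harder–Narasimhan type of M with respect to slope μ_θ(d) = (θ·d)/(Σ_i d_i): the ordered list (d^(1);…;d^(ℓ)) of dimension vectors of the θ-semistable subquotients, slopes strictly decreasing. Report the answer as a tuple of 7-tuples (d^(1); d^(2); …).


Via rank(M_{q-1}∘⋯∘M_p): M ≅ I[1,1]^3, I[1,3], I[3,3], I[3,7], I[5,5].
μ_θ-semistable layers: μ^(1)=12; μ^(2)=10/3; μ^(3)=-1; μ^(4)=-31/5; μ^(5)=-14

((3, 0, 0, 0, 0, 0, 0); (1, 1, 1, 0, 0, 0, 0); (0, 0, 1, 0, 0, 0, 0); (0, 0, 1, 1, 1, 1, 1); (0, 0, 0, 0, 1, 0, 0))


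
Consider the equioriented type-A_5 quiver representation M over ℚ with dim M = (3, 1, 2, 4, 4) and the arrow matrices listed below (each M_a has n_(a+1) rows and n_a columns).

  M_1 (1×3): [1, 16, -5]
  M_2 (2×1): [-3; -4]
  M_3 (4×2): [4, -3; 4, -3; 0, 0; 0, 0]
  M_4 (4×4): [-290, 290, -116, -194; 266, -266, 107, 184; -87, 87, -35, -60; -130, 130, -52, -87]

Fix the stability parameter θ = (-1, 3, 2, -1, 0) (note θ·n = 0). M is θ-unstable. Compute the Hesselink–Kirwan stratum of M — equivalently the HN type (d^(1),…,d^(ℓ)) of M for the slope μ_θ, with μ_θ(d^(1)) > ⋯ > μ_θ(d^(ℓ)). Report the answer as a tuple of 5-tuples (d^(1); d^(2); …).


Interval decomposition of M: I[1,1]^2, I[1,3], I[3,4], I[4,5]^3, I[5,5].
HN type (ℓ=4): μ^(1)=5/2; μ^(2)=1/2; μ^(3)=0; μ^(4)=-1

((0, 1, 1, 0, 0); (0, 0, 1, 1, 0); (0, 0, 0, 0, 4); (3, 0, 0, 3, 0))


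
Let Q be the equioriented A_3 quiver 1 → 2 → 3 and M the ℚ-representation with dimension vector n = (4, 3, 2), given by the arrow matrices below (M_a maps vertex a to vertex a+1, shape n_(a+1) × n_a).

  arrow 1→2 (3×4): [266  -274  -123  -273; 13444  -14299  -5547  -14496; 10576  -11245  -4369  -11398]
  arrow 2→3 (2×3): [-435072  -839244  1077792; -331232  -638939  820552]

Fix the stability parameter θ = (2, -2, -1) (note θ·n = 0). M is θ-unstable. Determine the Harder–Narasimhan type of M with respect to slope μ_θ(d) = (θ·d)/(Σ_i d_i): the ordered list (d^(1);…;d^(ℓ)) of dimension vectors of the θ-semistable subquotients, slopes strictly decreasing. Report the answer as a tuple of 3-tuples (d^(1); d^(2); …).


Barcode: M ≅ I[1,1], I[1,2]^2, I[1,3], I[3,3]. HN layers by μ_θ (4 steps, strictly decreasing):
  μ^(1)=2; μ^(2)=0; μ^(3)=-1/3; μ^(4)=-1

((1, 0, 0); (2, 2, 0); (1, 1, 1); (0, 0, 1))


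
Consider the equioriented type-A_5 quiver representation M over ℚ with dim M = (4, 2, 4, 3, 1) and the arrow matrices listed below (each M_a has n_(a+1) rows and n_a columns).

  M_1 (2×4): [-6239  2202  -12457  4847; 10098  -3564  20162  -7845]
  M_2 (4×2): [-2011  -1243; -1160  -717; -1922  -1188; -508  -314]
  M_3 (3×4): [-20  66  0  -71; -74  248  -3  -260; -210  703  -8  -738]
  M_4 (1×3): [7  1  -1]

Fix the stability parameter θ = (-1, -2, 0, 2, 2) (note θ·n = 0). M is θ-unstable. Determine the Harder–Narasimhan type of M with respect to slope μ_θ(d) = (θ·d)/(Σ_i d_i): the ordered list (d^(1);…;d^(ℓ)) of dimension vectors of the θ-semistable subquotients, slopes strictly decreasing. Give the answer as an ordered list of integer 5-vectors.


Interval decomposition of M: I[1,1]^2, I[1,3], I[1,5], I[3,4]^2.
HN type (ℓ=4): μ^(1)=2; μ^(2)=0; μ^(3)=-1; μ^(4)=-3/2

((0, 0, 0, 3, 1); (0, 0, 4, 0, 0); (2, 0, 0, 0, 0); (2, 2, 0, 0, 0))


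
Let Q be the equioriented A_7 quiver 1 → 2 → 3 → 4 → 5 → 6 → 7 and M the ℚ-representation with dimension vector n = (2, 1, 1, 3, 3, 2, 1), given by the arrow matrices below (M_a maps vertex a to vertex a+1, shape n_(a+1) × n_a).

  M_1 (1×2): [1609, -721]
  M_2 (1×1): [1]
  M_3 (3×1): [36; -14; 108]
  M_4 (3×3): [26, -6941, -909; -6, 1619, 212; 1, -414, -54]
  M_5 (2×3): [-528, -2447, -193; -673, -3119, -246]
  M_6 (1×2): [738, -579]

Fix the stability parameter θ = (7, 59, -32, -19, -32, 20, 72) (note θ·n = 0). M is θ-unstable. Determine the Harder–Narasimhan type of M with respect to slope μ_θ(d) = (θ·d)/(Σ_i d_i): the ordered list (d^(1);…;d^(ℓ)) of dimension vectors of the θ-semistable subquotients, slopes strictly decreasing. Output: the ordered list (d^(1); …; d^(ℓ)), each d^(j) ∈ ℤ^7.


Via rank(M_{q-1}∘⋯∘M_p): M ≅ I[1,1], I[1,7], I[4,5], I[4,6].
μ_θ-semistable layers: μ^(1)=72; μ^(2)=20; μ^(3)=7; μ^(4)=-17/5; μ^(5)=-51/2

((0, 0, 0, 0, 0, 0, 1); (0, 0, 0, 0, 0, 2, 0); (1, 0, 0, 0, 0, 0, 0); (1, 1, 1, 1, 1, 0, 0); (0, 0, 0, 2, 2, 0, 0))


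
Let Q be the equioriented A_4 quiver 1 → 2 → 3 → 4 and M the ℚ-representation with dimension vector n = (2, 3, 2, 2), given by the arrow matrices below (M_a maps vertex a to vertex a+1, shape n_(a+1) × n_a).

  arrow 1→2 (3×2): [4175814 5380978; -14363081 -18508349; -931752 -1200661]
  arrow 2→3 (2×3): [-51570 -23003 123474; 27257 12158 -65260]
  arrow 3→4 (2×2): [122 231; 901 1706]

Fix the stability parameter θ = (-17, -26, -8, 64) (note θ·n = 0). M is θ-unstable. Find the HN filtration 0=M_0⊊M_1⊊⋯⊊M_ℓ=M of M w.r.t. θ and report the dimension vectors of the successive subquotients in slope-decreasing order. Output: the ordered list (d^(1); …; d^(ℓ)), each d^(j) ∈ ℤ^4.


Via rank(M_{q-1}∘⋯∘M_p): M ≅ I[1,2], I[1,4], I[2,4].
μ_θ-semistable layers: μ^(1)=64; μ^(2)=-8; μ^(3)=-43/2; μ^(4)=-26

((0, 0, 0, 2); (0, 0, 2, 0); (2, 2, 0, 0); (0, 1, 0, 0))


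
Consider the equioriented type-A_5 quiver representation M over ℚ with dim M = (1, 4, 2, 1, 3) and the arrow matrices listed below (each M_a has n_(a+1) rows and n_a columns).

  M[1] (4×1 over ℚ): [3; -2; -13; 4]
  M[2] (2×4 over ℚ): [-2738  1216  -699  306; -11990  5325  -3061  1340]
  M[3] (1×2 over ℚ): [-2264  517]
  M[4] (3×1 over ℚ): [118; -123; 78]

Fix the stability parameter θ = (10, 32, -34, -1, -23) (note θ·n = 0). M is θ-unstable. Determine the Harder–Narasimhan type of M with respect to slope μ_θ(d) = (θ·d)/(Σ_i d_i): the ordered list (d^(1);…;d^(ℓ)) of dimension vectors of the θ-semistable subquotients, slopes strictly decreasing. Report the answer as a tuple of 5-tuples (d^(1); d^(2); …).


Barcode: M ≅ I[1,5], I[2,2]^2, I[2,3], I[5,5]^2. HN layers by μ_θ (4 steps, strictly decreasing):
  μ^(1)=32; μ^(2)=-1; μ^(3)=-16/5; μ^(4)=-23

((0, 2, 0, 0, 0); (0, 1, 1, 0, 0); (1, 1, 1, 1, 1); (0, 0, 0, 0, 2))


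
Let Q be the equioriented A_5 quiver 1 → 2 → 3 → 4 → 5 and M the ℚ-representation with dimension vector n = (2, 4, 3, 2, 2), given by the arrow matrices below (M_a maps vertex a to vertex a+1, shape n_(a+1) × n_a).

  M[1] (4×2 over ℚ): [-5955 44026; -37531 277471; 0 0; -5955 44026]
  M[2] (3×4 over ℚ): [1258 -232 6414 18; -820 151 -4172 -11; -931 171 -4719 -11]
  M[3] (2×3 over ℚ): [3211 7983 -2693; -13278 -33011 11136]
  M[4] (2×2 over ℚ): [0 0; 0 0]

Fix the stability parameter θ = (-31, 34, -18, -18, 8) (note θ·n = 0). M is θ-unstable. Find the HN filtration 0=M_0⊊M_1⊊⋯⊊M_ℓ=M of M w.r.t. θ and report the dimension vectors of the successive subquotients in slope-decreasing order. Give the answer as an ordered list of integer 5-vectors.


Interval decomposition of M: I[1,4]^2, I[2,2], I[2,3], I[5,5]^2.
HN type (ℓ=4): μ^(1)=34; μ^(2)=8; μ^(3)=-2/3; μ^(4)=-31

((0, 1, 0, 0, 0); (0, 1, 1, 0, 2); (0, 2, 2, 2, 0); (2, 0, 0, 0, 0))


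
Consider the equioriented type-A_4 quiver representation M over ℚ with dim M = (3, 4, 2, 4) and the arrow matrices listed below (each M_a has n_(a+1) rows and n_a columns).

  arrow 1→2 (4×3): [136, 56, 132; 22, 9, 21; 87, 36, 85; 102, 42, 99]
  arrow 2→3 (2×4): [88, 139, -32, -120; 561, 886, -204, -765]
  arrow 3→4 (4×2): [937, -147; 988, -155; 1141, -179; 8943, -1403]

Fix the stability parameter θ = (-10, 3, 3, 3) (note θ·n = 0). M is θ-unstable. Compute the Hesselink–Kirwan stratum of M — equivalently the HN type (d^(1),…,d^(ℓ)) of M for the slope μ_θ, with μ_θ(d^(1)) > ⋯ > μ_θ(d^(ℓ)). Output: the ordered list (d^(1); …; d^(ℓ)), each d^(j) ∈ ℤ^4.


Via rank(M_{q-1}∘⋯∘M_p): M ≅ I[1,2], I[1,4]^2, I[2,2], I[4,4]^2.
μ_θ-semistable layers: μ^(1)=3; μ^(2)=-10

((0, 4, 2, 4); (3, 0, 0, 0))


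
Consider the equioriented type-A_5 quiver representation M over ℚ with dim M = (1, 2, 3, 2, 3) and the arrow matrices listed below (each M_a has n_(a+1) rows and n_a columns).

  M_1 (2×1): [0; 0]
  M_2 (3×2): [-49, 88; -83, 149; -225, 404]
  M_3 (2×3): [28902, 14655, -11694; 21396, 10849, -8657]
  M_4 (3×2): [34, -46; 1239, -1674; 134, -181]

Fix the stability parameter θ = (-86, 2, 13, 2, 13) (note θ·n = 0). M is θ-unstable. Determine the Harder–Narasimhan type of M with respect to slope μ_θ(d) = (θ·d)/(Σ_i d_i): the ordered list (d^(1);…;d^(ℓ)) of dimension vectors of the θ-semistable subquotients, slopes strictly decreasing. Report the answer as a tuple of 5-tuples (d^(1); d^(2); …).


Barcode: M ≅ I[1,1], I[2,5]^2, I[3,3], I[5,5]. HN layers by μ_θ (4 steps, strictly decreasing):
  μ^(1)=13; μ^(2)=15/2; μ^(3)=2; μ^(4)=-86

((0, 0, 1, 0, 3); (0, 0, 2, 2, 0); (0, 2, 0, 0, 0); (1, 0, 0, 0, 0))


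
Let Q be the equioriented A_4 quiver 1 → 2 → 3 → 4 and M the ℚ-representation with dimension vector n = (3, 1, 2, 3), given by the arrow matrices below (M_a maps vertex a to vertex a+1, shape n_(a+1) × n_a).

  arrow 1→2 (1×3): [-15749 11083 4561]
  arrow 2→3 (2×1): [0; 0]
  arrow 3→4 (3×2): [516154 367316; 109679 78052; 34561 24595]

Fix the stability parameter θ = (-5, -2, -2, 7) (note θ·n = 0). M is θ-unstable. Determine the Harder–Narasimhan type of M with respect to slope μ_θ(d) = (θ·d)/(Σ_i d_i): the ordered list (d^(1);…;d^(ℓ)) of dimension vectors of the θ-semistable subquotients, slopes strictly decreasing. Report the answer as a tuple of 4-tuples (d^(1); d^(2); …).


Interval decomposition of M: I[1,1]^2, I[1,2], I[3,4]^2, I[4,4].
HN type (ℓ=3): μ^(1)=7; μ^(2)=-2; μ^(3)=-5

((0, 0, 0, 3); (0, 1, 2, 0); (3, 0, 0, 0))


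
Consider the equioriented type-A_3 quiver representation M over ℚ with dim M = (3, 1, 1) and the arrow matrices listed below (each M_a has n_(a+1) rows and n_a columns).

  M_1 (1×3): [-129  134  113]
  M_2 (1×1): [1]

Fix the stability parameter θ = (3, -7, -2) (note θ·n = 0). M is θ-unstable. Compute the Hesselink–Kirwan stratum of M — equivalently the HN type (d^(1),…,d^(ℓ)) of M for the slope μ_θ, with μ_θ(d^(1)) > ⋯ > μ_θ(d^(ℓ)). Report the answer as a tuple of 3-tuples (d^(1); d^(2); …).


Via rank(M_{q-1}∘⋯∘M_p): M ≅ I[1,1]^2, I[1,3].
μ_θ-semistable layers: μ^(1)=3; μ^(2)=-2

((2, 0, 0); (1, 1, 1))


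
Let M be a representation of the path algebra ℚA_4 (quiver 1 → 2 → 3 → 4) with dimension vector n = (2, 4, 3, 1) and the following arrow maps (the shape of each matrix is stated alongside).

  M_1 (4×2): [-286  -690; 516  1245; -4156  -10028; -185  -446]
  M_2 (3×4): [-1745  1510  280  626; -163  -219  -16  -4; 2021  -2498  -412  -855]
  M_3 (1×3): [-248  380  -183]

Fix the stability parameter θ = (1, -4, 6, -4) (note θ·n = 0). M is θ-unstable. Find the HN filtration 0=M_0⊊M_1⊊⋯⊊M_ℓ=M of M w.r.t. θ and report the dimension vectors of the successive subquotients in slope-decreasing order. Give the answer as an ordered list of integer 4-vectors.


Interval decomposition of M: I[1,3], I[1,4], I[2,2], I[2,3].
HN type (ℓ=4): μ^(1)=6; μ^(2)=1; μ^(3)=-3/2; μ^(4)=-4

((0, 0, 2, 0); (0, 0, 1, 1); (2, 2, 0, 0); (0, 2, 0, 0))


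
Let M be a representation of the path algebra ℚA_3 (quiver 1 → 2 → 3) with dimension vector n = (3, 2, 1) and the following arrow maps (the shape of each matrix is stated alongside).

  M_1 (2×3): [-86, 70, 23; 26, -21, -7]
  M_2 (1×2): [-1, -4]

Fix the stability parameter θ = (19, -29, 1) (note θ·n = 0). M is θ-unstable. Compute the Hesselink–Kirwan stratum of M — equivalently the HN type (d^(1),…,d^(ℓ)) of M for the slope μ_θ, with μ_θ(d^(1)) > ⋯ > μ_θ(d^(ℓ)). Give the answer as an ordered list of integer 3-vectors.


Via rank(M_{q-1}∘⋯∘M_p): M ≅ I[1,1], I[1,2], I[1,3].
μ_θ-semistable layers: μ^(1)=19; μ^(2)=1; μ^(3)=-5

((1, 0, 0); (0, 0, 1); (2, 2, 0))


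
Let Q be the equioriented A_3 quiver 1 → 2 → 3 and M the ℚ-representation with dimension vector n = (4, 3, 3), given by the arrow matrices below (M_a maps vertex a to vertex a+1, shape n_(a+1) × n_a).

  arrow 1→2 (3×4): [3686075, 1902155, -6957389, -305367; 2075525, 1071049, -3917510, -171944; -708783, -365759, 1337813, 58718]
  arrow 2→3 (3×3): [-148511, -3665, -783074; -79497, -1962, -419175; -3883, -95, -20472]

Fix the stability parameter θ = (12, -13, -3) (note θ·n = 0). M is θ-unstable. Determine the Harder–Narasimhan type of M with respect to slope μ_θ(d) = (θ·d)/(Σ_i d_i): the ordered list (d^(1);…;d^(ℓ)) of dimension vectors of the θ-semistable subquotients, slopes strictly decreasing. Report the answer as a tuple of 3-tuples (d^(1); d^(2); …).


Interval decomposition of M: I[1,1], I[1,2], I[1,3]^2, I[3,3].
HN type (ℓ=4): μ^(1)=12; μ^(2)=-1/2; μ^(3)=-4/3; μ^(4)=-3

((1, 0, 0); (1, 1, 0); (2, 2, 2); (0, 0, 1))


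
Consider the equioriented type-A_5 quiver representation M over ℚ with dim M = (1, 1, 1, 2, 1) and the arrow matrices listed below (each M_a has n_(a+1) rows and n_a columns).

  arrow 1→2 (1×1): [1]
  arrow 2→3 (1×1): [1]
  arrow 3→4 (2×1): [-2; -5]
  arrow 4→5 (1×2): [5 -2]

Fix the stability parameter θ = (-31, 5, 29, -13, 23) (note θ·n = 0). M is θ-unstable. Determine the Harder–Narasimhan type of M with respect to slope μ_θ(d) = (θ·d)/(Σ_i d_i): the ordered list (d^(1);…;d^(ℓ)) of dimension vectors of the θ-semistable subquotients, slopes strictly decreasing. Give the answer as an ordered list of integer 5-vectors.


Barcode: M ≅ I[1,4], I[4,5]. HN layers by μ_θ (5 steps, strictly decreasing):
  μ^(1)=23; μ^(2)=8; μ^(3)=5; μ^(4)=-13; μ^(5)=-31

((0, 0, 0, 0, 1); (0, 0, 1, 1, 0); (0, 1, 0, 0, 0); (0, 0, 0, 1, 0); (1, 0, 0, 0, 0))


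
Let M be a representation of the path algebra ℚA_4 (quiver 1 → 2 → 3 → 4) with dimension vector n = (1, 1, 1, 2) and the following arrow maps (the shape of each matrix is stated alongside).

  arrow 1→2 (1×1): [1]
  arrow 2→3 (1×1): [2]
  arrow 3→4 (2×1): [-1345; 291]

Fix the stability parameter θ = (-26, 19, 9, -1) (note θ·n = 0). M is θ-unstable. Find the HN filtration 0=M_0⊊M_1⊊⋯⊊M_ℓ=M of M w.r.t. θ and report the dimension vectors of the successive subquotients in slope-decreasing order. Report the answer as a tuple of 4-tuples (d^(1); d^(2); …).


Interval decomposition of M: I[1,4], I[4,4].
HN type (ℓ=3): μ^(1)=9; μ^(2)=-1; μ^(3)=-26

((0, 1, 1, 1); (0, 0, 0, 1); (1, 0, 0, 0))


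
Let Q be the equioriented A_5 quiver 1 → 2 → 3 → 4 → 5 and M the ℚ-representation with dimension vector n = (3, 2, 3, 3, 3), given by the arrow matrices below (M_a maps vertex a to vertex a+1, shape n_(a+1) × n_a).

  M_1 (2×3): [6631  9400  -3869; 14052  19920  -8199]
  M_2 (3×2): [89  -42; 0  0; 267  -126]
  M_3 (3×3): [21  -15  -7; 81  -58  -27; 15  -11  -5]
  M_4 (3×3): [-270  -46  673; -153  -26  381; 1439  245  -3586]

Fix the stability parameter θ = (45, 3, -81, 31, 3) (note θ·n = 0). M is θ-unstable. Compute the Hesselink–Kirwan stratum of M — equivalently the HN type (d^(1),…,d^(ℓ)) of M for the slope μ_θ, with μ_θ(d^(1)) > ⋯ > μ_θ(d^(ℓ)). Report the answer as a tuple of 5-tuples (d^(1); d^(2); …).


Via rank(M_{q-1}∘⋯∘M_p): M ≅ I[1,1], I[1,2], I[1,3], I[3,5]^2, I[4,5].
μ_θ-semistable layers: μ^(1)=45; μ^(2)=24; μ^(3)=17; μ^(4)=-11; μ^(5)=-81

((1, 0, 0, 0, 0); (1, 1, 0, 0, 0); (0, 0, 0, 3, 3); (1, 1, 1, 0, 0); (0, 0, 2, 0, 0))


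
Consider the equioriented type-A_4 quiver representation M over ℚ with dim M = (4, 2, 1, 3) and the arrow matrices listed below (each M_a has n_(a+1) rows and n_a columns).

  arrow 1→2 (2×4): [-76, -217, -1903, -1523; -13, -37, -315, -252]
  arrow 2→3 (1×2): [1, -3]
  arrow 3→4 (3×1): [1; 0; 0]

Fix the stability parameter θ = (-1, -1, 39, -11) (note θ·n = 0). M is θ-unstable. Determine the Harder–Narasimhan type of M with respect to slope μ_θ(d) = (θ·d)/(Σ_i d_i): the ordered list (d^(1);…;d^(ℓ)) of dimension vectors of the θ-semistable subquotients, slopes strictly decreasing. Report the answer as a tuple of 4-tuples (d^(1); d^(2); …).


Interval decomposition of M: I[1,1]^2, I[1,2], I[1,4], I[4,4]^2.
HN type (ℓ=3): μ^(1)=14; μ^(2)=-1; μ^(3)=-11

((0, 0, 1, 1); (4, 2, 0, 0); (0, 0, 0, 2))


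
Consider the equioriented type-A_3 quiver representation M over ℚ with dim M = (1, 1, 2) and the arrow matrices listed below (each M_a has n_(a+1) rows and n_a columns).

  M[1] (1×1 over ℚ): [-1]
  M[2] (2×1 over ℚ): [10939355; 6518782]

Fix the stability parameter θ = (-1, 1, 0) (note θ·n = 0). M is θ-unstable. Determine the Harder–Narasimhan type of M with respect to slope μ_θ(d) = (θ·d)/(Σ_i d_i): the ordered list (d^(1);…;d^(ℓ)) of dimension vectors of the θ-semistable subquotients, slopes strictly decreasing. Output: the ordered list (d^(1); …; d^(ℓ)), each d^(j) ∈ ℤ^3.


Barcode: M ≅ I[1,3], I[3,3]. HN layers by μ_θ (3 steps, strictly decreasing):
  μ^(1)=1/2; μ^(2)=0; μ^(3)=-1

((0, 1, 1); (0, 0, 1); (1, 0, 0))


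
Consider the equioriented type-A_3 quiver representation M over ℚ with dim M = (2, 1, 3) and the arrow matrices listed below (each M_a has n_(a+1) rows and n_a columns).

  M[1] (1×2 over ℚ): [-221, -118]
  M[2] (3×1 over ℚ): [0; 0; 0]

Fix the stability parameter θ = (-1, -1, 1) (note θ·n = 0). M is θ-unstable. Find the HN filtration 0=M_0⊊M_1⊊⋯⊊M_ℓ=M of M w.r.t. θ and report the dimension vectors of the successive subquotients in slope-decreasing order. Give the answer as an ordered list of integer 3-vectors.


Interval decomposition of M: I[1,1], I[1,2], I[3,3]^3.
HN type (ℓ=2): μ^(1)=1; μ^(2)=-1

((0, 0, 3); (2, 1, 0))


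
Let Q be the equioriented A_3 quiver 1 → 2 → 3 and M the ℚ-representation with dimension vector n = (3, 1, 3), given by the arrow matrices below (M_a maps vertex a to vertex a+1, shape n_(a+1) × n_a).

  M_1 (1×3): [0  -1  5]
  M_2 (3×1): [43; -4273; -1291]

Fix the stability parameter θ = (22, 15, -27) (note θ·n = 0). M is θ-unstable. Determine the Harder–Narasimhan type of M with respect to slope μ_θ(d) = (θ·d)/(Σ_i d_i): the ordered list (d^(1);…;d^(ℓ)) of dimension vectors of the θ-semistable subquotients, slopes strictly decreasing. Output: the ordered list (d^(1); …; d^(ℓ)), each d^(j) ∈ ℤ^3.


Barcode: M ≅ I[1,1]^2, I[1,3], I[3,3]^2. HN layers by μ_θ (3 steps, strictly decreasing):
  μ^(1)=22; μ^(2)=10/3; μ^(3)=-27

((2, 0, 0); (1, 1, 1); (0, 0, 2))


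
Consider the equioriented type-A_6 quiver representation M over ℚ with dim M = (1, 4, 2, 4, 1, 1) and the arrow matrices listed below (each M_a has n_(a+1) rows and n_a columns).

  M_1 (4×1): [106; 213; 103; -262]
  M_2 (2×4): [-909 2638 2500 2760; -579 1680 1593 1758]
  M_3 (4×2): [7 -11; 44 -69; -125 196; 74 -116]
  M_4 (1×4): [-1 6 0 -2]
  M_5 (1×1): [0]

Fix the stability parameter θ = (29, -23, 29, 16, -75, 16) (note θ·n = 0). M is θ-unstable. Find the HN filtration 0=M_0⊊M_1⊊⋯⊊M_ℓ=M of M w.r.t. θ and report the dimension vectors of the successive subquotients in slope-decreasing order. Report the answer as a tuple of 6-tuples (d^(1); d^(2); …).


Interval decomposition of M: I[1,5], I[2,2]^2, I[2,4], I[4,4]^2, I[6,6].
HN type (ℓ=4): μ^(1)=45/2; μ^(2)=16; μ^(3)=-24/5; μ^(4)=-23

((0, 0, 1, 1, 0, 0); (0, 0, 0, 2, 0, 1); (1, 1, 1, 1, 1, 0); (0, 3, 0, 0, 0, 0))


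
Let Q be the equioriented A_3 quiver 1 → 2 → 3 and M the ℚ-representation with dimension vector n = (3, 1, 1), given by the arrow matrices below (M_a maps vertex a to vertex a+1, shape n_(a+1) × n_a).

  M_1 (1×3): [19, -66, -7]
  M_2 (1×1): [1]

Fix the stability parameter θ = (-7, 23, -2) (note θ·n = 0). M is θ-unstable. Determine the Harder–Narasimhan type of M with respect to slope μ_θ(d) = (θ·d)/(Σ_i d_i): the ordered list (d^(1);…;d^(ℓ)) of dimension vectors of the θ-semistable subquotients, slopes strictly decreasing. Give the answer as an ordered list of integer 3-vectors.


Interval decomposition of M: I[1,1]^2, I[1,3].
HN type (ℓ=2): μ^(1)=21/2; μ^(2)=-7

((0, 1, 1); (3, 0, 0))


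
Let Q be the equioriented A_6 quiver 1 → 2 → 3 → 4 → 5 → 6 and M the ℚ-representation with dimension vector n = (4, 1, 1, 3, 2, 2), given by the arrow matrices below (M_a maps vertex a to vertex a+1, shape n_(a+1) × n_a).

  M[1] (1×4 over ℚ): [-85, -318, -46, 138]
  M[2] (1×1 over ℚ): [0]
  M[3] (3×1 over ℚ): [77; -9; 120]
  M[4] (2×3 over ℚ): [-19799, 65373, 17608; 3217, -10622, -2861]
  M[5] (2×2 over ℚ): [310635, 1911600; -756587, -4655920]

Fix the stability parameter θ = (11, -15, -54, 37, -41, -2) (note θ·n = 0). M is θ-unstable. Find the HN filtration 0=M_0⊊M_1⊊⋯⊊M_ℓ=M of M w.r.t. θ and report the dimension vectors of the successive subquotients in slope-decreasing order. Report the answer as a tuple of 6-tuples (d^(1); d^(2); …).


Interval decomposition of M: I[1,1]^3, I[1,2], I[3,5], I[4,4], I[4,6], I[6,6].
HN type (ℓ=4): μ^(1)=37; μ^(2)=11; μ^(3)=-2; μ^(4)=-54

((0, 0, 0, 1, 0, 0); (3, 0, 0, 0, 0, 0); (1, 1, 0, 2, 2, 2); (0, 0, 1, 0, 0, 0))


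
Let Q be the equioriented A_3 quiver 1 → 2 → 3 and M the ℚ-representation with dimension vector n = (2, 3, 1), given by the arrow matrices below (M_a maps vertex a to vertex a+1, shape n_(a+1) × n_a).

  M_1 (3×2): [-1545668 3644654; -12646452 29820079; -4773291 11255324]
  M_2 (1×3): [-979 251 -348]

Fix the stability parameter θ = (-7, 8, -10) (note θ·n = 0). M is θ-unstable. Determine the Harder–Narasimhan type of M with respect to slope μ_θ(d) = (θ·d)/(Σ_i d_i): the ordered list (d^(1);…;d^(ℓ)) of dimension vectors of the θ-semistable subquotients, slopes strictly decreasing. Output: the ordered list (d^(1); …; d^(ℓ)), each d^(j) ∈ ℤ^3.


Via rank(M_{q-1}∘⋯∘M_p): M ≅ I[1,2], I[1,3], I[2,2].
μ_θ-semistable layers: μ^(1)=8; μ^(2)=-1; μ^(3)=-7

((0, 2, 0); (0, 1, 1); (2, 0, 0))


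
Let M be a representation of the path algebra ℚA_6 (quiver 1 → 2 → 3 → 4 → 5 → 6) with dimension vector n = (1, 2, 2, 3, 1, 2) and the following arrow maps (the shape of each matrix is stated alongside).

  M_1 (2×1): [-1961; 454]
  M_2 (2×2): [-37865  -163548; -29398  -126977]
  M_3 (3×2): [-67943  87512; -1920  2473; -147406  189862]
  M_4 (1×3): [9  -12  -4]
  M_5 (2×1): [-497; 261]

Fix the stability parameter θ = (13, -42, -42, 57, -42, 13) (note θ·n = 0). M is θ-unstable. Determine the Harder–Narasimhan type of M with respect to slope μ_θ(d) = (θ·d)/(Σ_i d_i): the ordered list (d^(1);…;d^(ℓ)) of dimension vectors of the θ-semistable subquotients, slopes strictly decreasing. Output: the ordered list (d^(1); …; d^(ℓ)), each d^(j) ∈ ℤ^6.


Via rank(M_{q-1}∘⋯∘M_p): M ≅ I[1,6], I[2,4], I[4,4], I[6,6].
μ_θ-semistable layers: μ^(1)=57; μ^(2)=13; μ^(3)=15/2; μ^(4)=-71/3; μ^(5)=-42

((0, 0, 0, 2, 0, 0); (0, 0, 0, 0, 0, 2); (0, 0, 0, 1, 1, 0); (1, 1, 1, 0, 0, 0); (0, 1, 1, 0, 0, 0))


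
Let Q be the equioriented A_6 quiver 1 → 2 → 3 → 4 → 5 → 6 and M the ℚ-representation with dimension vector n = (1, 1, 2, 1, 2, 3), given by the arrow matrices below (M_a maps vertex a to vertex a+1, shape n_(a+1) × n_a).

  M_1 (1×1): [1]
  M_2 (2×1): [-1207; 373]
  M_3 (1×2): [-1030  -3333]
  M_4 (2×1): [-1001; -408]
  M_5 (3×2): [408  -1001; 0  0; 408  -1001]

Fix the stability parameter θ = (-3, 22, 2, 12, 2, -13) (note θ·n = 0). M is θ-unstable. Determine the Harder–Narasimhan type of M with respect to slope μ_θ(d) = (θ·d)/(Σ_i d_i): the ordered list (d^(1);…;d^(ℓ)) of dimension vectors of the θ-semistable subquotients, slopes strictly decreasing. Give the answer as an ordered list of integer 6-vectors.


Via rank(M_{q-1}∘⋯∘M_p): M ≅ I[1,5], I[3,3], I[5,6], I[6,6]^2.
μ_θ-semistable layers: μ^(1)=19/2; μ^(2)=2; μ^(3)=-3; μ^(4)=-11/2; μ^(5)=-13

((0, 1, 1, 1, 1, 0); (0, 0, 1, 0, 0, 0); (1, 0, 0, 0, 0, 0); (0, 0, 0, 0, 1, 1); (0, 0, 0, 0, 0, 2))


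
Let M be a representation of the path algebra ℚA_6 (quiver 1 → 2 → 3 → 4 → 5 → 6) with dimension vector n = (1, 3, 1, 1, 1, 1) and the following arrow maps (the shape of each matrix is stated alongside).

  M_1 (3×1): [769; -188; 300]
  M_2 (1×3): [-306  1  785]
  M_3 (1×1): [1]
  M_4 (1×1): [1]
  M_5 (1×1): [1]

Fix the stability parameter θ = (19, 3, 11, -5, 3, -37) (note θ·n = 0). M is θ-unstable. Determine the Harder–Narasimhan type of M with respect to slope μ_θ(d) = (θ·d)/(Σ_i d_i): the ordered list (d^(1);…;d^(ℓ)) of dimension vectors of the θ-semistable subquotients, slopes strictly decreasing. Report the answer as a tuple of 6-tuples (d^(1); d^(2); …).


Via rank(M_{q-1}∘⋯∘M_p): M ≅ I[1,6], I[2,2]^2.
μ_θ-semistable layers: μ^(1)=3; μ^(2)=-1

((0, 2, 0, 0, 0, 0); (1, 1, 1, 1, 1, 1))


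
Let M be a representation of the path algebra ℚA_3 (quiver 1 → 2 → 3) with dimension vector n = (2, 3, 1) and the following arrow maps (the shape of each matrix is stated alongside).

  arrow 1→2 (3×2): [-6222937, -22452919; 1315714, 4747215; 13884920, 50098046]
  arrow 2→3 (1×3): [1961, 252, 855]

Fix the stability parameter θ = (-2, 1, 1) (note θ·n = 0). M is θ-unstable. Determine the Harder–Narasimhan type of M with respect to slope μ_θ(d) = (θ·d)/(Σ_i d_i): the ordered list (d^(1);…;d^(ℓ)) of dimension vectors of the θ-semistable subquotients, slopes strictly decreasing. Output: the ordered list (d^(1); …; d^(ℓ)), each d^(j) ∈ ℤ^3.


Via rank(M_{q-1}∘⋯∘M_p): M ≅ I[1,2], I[1,3], I[2,2].
μ_θ-semistable layers: μ^(1)=1; μ^(2)=-2

((0, 3, 1); (2, 0, 0))


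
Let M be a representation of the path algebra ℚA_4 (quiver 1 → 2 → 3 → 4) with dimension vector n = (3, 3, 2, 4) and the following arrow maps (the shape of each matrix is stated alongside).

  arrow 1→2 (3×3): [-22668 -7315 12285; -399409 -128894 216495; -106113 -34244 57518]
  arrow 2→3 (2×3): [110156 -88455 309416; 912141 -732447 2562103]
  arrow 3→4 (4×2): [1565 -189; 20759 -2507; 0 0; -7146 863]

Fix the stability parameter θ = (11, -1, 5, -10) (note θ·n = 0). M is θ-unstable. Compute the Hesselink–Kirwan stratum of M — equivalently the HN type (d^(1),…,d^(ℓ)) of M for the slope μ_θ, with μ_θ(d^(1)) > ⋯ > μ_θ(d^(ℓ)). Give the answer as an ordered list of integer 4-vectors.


Barcode: M ≅ I[1,2], I[1,4]^2, I[4,4]^2. HN layers by μ_θ (3 steps, strictly decreasing):
  μ^(1)=5; μ^(2)=5/4; μ^(3)=-10

((1, 1, 0, 0); (2, 2, 2, 2); (0, 0, 0, 2))


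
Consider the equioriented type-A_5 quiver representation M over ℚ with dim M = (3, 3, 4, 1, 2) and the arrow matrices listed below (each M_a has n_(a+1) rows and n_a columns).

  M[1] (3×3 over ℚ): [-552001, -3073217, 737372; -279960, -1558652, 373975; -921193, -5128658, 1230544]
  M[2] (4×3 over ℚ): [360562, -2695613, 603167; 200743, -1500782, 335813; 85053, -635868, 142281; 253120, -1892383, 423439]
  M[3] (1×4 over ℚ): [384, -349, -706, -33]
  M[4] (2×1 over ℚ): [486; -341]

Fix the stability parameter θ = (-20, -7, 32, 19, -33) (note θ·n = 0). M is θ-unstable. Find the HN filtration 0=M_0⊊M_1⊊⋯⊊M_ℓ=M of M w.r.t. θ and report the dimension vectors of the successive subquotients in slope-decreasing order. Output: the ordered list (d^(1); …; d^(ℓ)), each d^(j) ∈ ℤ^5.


Interval decomposition of M: I[1,2], I[1,3], I[1,5], I[3,3]^2, I[5,5].
HN type (ℓ=5): μ^(1)=32; μ^(2)=6; μ^(3)=-7; μ^(4)=-20; μ^(5)=-33

((0, 0, 3, 0, 0); (0, 0, 1, 1, 1); (0, 3, 0, 0, 0); (3, 0, 0, 0, 0); (0, 0, 0, 0, 1))


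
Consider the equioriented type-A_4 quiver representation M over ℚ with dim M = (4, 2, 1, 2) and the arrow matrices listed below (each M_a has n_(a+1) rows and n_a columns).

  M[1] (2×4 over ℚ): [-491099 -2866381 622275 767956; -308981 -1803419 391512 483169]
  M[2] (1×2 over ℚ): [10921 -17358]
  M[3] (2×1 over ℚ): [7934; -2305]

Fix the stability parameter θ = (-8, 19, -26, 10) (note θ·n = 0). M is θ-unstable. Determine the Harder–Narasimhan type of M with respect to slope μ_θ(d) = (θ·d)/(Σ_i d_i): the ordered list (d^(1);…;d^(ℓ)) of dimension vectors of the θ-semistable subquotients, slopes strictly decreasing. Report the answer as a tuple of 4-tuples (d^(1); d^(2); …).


Barcode: M ≅ I[1,1]^2, I[1,2], I[1,4], I[4,4]. HN layers by μ_θ (4 steps, strictly decreasing):
  μ^(1)=19; μ^(2)=10; μ^(3)=-7/2; μ^(4)=-8

((0, 1, 0, 0); (0, 0, 0, 2); (0, 1, 1, 0); (4, 0, 0, 0))


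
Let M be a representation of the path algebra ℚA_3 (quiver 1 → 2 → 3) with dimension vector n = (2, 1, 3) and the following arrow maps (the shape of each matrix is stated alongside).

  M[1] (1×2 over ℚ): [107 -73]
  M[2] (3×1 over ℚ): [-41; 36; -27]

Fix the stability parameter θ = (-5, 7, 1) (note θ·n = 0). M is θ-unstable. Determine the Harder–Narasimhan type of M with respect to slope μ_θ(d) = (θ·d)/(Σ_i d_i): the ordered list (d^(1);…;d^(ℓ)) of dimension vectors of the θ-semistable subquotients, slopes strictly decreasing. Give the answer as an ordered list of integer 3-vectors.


Barcode: M ≅ I[1,1], I[1,3], I[3,3]^2. HN layers by μ_θ (3 steps, strictly decreasing):
  μ^(1)=4; μ^(2)=1; μ^(3)=-5

((0, 1, 1); (0, 0, 2); (2, 0, 0))


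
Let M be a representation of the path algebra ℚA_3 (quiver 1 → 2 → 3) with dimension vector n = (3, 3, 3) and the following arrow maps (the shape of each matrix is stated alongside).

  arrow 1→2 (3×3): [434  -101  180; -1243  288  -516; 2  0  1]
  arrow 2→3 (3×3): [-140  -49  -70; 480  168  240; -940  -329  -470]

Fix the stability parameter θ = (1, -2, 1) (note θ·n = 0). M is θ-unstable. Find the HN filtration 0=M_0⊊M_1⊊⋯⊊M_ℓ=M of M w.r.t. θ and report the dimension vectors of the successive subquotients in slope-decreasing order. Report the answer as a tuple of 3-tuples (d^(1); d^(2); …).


Via rank(M_{q-1}∘⋯∘M_p): M ≅ I[1,2]^2, I[1,3], I[3,3]^2.
μ_θ-semistable layers: μ^(1)=1; μ^(2)=-1/2

((0, 0, 3); (3, 3, 0))


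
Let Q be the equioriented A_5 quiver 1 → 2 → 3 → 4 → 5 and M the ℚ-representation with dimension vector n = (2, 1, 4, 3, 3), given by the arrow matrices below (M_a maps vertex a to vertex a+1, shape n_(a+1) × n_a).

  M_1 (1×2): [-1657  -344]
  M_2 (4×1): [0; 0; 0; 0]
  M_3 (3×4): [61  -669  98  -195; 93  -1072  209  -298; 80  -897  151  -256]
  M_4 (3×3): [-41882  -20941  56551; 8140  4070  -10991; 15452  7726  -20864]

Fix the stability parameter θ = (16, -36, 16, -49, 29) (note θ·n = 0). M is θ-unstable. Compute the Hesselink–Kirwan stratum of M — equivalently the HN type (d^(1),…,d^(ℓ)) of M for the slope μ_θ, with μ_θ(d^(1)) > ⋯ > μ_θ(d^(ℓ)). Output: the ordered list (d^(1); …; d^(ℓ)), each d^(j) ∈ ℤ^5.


Barcode: M ≅ I[1,1], I[1,2], I[3,3], I[3,4], I[3,5]^2, I[5,5]. HN layers by μ_θ (4 steps, strictly decreasing):
  μ^(1)=29; μ^(2)=16; μ^(3)=-10; μ^(4)=-33/2

((0, 0, 0, 0, 3); (1, 0, 1, 0, 0); (1, 1, 0, 0, 0); (0, 0, 3, 3, 0))


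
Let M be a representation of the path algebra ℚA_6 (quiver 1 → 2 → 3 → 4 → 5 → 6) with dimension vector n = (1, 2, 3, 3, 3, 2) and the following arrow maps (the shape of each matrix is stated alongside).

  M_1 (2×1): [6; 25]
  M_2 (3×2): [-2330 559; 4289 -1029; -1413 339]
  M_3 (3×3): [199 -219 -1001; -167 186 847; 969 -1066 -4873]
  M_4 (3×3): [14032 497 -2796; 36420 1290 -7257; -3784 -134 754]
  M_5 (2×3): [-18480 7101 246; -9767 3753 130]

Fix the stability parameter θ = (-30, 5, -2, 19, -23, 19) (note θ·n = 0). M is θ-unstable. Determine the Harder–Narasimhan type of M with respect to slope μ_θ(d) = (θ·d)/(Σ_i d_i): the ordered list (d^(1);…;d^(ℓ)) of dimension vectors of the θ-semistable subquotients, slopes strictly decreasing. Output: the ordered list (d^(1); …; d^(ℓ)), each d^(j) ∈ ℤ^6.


Interval decomposition of M: I[1,4], I[2,6], I[3,3], I[4,6], I[5,5].
HN type (ℓ=6): μ^(1)=19; μ^(2)=3/2; μ^(3)=-1/4; μ^(4)=-2; μ^(5)=-23; μ^(6)=-30

((0, 0, 0, 1, 0, 2); (0, 1, 1, 0, 0, 0); (0, 1, 1, 1, 1, 0); (0, 0, 1, 1, 1, 0); (0, 0, 0, 0, 1, 0); (1, 0, 0, 0, 0, 0))


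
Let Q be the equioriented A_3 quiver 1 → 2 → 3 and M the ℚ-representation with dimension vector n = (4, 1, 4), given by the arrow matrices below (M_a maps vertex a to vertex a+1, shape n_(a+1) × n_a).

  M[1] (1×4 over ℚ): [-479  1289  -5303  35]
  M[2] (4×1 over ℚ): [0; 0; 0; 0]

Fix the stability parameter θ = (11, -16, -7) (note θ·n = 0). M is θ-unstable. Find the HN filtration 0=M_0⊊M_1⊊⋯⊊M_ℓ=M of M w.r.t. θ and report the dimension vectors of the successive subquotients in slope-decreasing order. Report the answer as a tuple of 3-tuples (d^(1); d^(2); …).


Barcode: M ≅ I[1,1]^3, I[1,2], I[3,3]^4. HN layers by μ_θ (3 steps, strictly decreasing):
  μ^(1)=11; μ^(2)=-5/2; μ^(3)=-7

((3, 0, 0); (1, 1, 0); (0, 0, 4))


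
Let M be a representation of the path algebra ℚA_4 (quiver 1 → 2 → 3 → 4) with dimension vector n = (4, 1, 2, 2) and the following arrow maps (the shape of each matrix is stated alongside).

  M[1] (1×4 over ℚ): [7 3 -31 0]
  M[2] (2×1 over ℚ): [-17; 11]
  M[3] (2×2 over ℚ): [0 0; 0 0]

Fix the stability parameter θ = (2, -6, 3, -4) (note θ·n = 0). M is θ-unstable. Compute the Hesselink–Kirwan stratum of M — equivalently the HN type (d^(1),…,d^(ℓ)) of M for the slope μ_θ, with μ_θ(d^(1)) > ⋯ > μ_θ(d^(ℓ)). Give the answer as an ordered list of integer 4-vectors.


Barcode: M ≅ I[1,1]^3, I[1,3], I[3,3], I[4,4]^2. HN layers by μ_θ (4 steps, strictly decreasing):
  μ^(1)=3; μ^(2)=2; μ^(3)=-2; μ^(4)=-4

((0, 0, 2, 0); (3, 0, 0, 0); (1, 1, 0, 0); (0, 0, 0, 2))


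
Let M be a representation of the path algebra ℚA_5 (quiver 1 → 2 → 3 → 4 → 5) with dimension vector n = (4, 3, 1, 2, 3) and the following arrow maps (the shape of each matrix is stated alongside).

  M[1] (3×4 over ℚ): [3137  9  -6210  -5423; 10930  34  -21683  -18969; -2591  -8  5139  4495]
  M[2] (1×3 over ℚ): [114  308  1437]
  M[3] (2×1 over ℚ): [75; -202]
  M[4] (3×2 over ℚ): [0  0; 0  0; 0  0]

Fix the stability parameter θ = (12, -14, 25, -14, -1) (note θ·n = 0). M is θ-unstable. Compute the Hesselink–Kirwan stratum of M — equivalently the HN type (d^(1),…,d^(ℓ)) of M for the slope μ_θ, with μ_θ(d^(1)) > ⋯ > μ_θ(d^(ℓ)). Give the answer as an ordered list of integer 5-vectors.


Barcode: M ≅ I[1,1], I[1,2]^2, I[1,4], I[4,4], I[5,5]^3. HN layers by μ_θ (4 steps, strictly decreasing):
  μ^(1)=12; μ^(2)=11/2; μ^(3)=-1; μ^(4)=-14

((1, 0, 0, 0, 0); (0, 0, 1, 1, 0); (3, 3, 0, 0, 3); (0, 0, 0, 1, 0))


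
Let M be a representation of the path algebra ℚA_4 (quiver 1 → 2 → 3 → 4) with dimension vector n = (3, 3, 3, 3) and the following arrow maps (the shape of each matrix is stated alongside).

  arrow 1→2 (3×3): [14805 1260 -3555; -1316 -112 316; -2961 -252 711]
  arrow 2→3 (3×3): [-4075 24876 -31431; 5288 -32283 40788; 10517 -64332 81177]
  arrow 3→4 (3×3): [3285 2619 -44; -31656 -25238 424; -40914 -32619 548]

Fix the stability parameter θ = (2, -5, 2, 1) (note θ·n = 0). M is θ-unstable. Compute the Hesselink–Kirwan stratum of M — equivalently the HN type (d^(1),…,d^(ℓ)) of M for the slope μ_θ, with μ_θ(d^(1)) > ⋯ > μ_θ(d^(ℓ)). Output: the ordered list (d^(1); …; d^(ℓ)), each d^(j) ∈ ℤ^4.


Barcode: M ≅ I[1,1]^2, I[1,2], I[2,4]^2, I[3,3], I[4,4]. HN layers by μ_θ (5 steps, strictly decreasing):
  μ^(1)=2; μ^(2)=3/2; μ^(3)=1; μ^(4)=-3/2; μ^(5)=-5

((2, 0, 1, 0); (0, 0, 2, 2); (0, 0, 0, 1); (1, 1, 0, 0); (0, 2, 0, 0))


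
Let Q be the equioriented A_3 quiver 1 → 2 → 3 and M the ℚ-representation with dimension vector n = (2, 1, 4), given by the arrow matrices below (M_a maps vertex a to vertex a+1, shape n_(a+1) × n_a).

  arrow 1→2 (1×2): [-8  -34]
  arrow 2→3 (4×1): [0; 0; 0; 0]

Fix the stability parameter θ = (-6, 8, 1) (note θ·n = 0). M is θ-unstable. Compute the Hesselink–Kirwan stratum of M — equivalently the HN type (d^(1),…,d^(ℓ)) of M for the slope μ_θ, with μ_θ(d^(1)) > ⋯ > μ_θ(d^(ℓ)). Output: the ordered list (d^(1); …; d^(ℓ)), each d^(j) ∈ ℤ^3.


Via rank(M_{q-1}∘⋯∘M_p): M ≅ I[1,1], I[1,2], I[3,3]^4.
μ_θ-semistable layers: μ^(1)=8; μ^(2)=1; μ^(3)=-6

((0, 1, 0); (0, 0, 4); (2, 0, 0))


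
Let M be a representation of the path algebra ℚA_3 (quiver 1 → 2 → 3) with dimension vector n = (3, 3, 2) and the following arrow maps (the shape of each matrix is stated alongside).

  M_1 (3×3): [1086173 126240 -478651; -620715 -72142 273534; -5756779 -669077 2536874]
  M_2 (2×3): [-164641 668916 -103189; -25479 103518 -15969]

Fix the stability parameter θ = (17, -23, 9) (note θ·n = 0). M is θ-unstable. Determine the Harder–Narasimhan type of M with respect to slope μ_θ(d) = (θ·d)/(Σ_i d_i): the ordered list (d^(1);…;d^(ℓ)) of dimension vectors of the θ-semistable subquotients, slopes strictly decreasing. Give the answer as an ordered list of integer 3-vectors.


Via rank(M_{q-1}∘⋯∘M_p): M ≅ I[1,2], I[1,3]^2.
μ_θ-semistable layers: μ^(1)=9; μ^(2)=-3

((0, 0, 2); (3, 3, 0))


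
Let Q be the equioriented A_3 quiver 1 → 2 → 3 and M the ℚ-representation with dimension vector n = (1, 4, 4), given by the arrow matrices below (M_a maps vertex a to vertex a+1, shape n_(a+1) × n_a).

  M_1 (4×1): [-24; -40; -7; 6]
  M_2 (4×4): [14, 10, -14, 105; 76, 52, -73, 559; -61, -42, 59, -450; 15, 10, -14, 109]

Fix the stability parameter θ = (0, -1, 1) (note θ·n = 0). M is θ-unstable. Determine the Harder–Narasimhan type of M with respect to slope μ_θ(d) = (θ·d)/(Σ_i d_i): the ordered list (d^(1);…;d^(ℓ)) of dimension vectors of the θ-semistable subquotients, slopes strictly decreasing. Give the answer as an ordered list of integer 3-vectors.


Barcode: M ≅ I[1,3], I[2,2], I[2,3]^2, I[3,3]. HN layers by μ_θ (3 steps, strictly decreasing):
  μ^(1)=1; μ^(2)=-1/2; μ^(3)=-1

((0, 0, 4); (1, 1, 0); (0, 3, 0))
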